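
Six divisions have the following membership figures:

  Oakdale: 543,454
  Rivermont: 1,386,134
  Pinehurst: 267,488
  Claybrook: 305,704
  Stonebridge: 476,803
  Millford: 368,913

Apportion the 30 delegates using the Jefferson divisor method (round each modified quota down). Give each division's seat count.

Oakdale: 5, Rivermont: 13, Pinehurst: 2, Claybrook: 3, Stonebridge: 4, Millford: 3

Standard divisor 3348496/30 ≈ 111616.533; standard quotas: Oakdale 4.869, Rivermont 12.419, Pinehurst 2.396, Claybrook 2.739, Stonebridge 4.272, Millford 3.305.
Rounding down gives 4, 12, 2, 2, 4, 3 = 27 seats, so the divisor must be adjusted.
With modified divisor 100500: modified quotas Oakdale 5.408, Rivermont 13.792, Pinehurst 2.662, Claybrook 3.042, Stonebridge 4.744, Millford 3.671.
Rounding down: Oakdale 5, Rivermont 13, Pinehurst 2, Claybrook 3, Stonebridge 4, Millford 3 (total 30).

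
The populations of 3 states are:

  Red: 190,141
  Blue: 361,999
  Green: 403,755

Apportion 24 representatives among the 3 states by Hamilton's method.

Red 5, Blue 9, Green 10

Standard divisor: 955895 ÷ 24 ≈ 39828.958.
Standard quotas: Red 4.7739, Blue 9.0888, Green 10.1372.
Lower quotas: Red 4, Blue 9, Green 10 (sum 23, leaving 1 seat).
Remainders in descending order: Red 0.7739, Green 0.1372, Blue 0.0888.
The surplus seat goes to Red.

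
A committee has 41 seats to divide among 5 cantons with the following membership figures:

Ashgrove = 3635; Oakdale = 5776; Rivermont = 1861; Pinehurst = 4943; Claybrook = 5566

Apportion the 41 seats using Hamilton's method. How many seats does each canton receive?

The standard divisor is 21781/41 ≈ 531.244.
Standard quotas: Ashgrove 6.8424, Oakdale 10.8726, Rivermont 3.5031, Pinehurst 9.3046, Claybrook 10.4773.
Lower quotas: Ashgrove 6, Oakdale 10, Rivermont 3, Pinehurst 9, Claybrook 10 (sum 38, leaving 3 seats).
Remainders in descending order: Oakdale 0.8726, Ashgrove 0.8424, Rivermont 0.5031, Claybrook 0.4773, Pinehurst 0.3046.
Largest remainders: Oakdale, Ashgrove, Rivermont receive the extra seats.

Ashgrove=7; Oakdale=11; Rivermont=4; Pinehurst=9; Claybrook=10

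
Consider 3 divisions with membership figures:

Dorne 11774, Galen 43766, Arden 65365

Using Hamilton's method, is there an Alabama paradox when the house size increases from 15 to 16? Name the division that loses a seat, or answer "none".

At 15 seats: Dorne 2, Galen 5, Arden 8.
At 16 seats: Dorne 1, Galen 6, Arden 9.
Dorne drops from 2 to 1.

Dorne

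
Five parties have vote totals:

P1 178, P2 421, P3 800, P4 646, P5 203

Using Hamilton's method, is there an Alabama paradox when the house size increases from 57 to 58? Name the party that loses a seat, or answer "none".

At 57 seats: P1 5, P2 11, P3 20, P4 16, P5 5.
At 58 seats: P1 4, P2 11, P3 21, P4 17, P5 5.
P1 drops from 5 to 4.

P1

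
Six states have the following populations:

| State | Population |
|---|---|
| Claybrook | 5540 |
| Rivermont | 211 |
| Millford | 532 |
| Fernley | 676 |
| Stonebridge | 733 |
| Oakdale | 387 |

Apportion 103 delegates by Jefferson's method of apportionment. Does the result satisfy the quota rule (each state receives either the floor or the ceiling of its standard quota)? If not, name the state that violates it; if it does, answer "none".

Standard quotas: Claybrook 70.630, Rivermont 2.690, Millford 6.783, Fernley 8.618, Stonebridge 9.345, Oakdale 4.934.
Jefferson allocation: Claybrook 72, Rivermont 2, Millford 7, Fernley 8, Stonebridge 9, Oakdale 5.
Claybrook has quota 70.630 (lower 70, upper 71) but receives 72 — outside the quota interval.

Claybrook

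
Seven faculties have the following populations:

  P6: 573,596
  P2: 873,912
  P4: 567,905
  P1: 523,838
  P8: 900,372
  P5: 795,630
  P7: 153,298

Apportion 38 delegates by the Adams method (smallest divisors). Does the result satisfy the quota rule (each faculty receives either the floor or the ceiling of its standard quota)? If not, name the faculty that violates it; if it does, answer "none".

none

Standard quotas: P6 4.967, P2 7.567, P4 4.917, P1 4.536, P8 7.796, P5 6.889, P7 1.327.
Adams allocation: P6 5, P2 7, P4 5, P1 5, P8 7, P5 7, P7 2.
Every allocation lies between the lower and upper quota.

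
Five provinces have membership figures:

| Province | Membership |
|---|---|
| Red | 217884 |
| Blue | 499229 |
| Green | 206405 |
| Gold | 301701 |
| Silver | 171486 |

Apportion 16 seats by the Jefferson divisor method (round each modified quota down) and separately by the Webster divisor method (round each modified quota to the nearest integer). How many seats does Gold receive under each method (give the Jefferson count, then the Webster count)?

4 and 3

Jefferson: Red 2, Blue 6, Green 2, Gold 4, Silver 2.
Webster: Red 3, Blue 6, Green 2, Gold 3, Silver 2.
Gold gets 4 under Jefferson and 3 under Webster.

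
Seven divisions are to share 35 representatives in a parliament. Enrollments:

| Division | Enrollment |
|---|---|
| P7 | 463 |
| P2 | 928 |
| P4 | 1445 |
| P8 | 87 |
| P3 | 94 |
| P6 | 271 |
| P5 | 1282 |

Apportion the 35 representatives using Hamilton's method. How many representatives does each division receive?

The standard divisor is 4570/35 ≈ 130.571.
Standard quotas: P7 3.546, P2 7.107, P4 11.067, P8 0.666, P3 0.720, P6 2.075, P5 9.818.
Lower quotas: P7 3, P2 7, P4 11, P8 0, P3 0, P6 2, P5 9 (sum 32, leaving 3 seats).
Remainders in descending order: P5 0.818, P3 0.720, P8 0.666, P7 0.546, P2 0.107, P6 0.075, P4 0.067.
Largest remainders: P5, P3, P8 receive the extra seats.

P7=3; P2=7; P4=11; P8=1; P3=1; P6=2; P5=10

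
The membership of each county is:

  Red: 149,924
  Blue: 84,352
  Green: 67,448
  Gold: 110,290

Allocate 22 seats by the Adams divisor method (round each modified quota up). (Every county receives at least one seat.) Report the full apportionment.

Standard divisor 412014/22 ≈ 18727.909; standard quotas: Red 8.005, Blue 4.504, Green 3.601, Gold 5.889.
Rounding up gives 9, 5, 4, 6 = 24 seats, so the divisor must be adjusted.
With modified divisor 21300: modified quotas Red 7.039, Blue 3.960, Green 3.167, Gold 5.178.
Rounding up: Red 8, Blue 4, Green 4, Gold 6 (total 22).

Red=8, Blue=4, Green=4, Gold=6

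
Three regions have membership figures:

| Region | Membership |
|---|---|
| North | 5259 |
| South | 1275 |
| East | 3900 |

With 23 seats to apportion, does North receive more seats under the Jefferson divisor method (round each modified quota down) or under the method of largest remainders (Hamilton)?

Jefferson

Jefferson: North 12, South 2, East 9.
Hamilton: North 11, South 3, East 9.
North gets 12 under Jefferson and 11 under Hamilton.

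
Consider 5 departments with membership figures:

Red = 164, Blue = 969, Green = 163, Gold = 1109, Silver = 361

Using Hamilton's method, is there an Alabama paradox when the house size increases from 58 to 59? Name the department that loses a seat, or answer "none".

At 58 seats: Red 4, Blue 20, Green 3, Gold 23, Silver 8.
At 59 seats: Red 3, Blue 21, Green 3, Gold 24, Silver 8.
Red drops from 4 to 3.

Red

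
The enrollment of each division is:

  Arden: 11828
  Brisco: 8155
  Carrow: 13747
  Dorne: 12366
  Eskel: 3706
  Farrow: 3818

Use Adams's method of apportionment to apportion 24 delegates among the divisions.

Standard divisor 53620/24 ≈ 2234.167; standard quotas: Arden 5.294, Brisco 3.650, Carrow 6.153, Dorne 5.535, Eskel 1.659, Farrow 1.709.
Rounding up gives 6, 4, 7, 6, 2, 2 = 27 seats, so the divisor must be adjusted.
With modified divisor 2600: modified quotas Arden 4.549, Brisco 3.137, Carrow 5.287, Dorne 4.756, Eskel 1.425, Farrow 1.468.
Rounding up: Arden 5, Brisco 4, Carrow 6, Dorne 5, Eskel 2, Farrow 2 (total 24).

Arden 5, Brisco 4, Carrow 6, Dorne 5, Eskel 2, Farrow 2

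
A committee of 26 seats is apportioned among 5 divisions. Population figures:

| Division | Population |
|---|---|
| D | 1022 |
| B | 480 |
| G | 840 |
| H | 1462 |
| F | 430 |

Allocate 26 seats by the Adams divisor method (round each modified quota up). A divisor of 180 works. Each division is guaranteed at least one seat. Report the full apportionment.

With modified divisor 180: modified quotas D 5.678, B 2.667, G 4.667, H 8.122, F 2.389.
Rounding up: D 6, B 3, G 5, H 9, F 3 (total 26).

D=6; B=3; G=5; H=9; F=3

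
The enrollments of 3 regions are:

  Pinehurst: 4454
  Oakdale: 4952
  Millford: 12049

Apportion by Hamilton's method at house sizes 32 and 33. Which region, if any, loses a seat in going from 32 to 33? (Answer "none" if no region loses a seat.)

none

At 32 seats: Pinehurst 7, Oakdale 7, Millford 18.
At 33 seats: Pinehurst 7, Oakdale 8, Millford 18.
No region's allocation decreased.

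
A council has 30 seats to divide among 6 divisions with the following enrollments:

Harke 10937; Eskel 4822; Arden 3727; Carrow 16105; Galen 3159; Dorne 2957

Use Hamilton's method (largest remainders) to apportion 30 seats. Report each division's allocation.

Harke=8, Eskel=3, Arden=3, Carrow=12, Galen=2, Dorne=2

The standard divisor is 41707/30 ≈ 1390.233.
Standard quotas: Harke 7.8670, Eskel 3.4685, Arden 2.6808, Carrow 11.5844, Galen 2.2723, Dorne 2.1270.
Lower quotas: Harke 7, Eskel 3, Arden 2, Carrow 11, Galen 2, Dorne 2 (sum 27, leaving 3 seats).
Remainders in descending order: Harke 0.8670, Arden 0.6808, Carrow 0.5844, Eskel 0.4685, Galen 0.2723, Dorne 0.1270.
Largest remainders: Harke, Arden, Carrow receive the extra seats.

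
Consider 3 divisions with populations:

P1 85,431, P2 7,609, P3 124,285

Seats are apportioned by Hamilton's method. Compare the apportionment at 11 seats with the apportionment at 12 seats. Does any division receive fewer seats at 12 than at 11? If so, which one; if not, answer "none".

At 11 seats: P1 4, P2 1, P3 6.
At 12 seats: P1 5, P2 0, P3 7.
P2 drops from 1 to 0.

P2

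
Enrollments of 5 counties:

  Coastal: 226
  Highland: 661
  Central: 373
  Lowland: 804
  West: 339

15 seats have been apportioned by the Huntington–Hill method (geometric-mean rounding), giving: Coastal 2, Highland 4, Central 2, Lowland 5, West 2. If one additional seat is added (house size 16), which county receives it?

Priority for the next seat is population ÷ (√(s·(s+1))).
Priorities: Coastal 92.264, Highland 147.804, Central 152.277, Lowland 146.790, West 138.396.
Highest priority: Central.

Central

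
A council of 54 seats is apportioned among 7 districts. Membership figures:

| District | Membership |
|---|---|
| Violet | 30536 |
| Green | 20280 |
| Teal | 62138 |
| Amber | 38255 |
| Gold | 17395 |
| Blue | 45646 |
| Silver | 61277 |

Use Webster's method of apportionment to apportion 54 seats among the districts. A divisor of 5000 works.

With modified divisor 5000: modified quotas Violet 6.107, Green 4.056, Teal 12.428, Amber 7.651, Gold 3.479, Blue 9.129, Silver 12.255.
Rounding to the nearest integer: Violet 6, Green 4, Teal 12, Amber 8, Gold 3, Blue 9, Silver 12 (total 54).

Violet=6, Green=4, Teal=12, Amber=8, Gold=3, Blue=9, Silver=12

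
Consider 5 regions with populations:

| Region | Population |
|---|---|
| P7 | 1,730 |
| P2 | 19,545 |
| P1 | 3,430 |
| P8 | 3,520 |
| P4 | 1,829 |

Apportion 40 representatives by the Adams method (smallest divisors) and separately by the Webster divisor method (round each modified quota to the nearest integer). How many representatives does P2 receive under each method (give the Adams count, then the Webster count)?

Adams: P7 3, P2 24, P1 5, P8 5, P4 3.
Webster: P7 2, P2 26, P1 5, P8 5, P4 2.
P2 gets 24 under Adams and 26 under Webster.

24 and 26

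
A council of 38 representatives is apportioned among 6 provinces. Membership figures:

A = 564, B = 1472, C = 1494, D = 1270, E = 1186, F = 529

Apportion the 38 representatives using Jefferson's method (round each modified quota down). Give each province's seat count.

A 3; B 9; C 9; D 7; E 7; F 3

Standard divisor 6515/38 ≈ 171.447; standard quotas: A 3.290, B 8.586, C 8.714, D 7.408, E 6.918, F 3.085.
Rounding down gives 3, 8, 8, 7, 6, 3 = 35 seats, so the divisor must be adjusted.
With modified divisor 160: modified quotas A 3.525, B 9.200, C 9.338, D 7.938, E 7.412, F 3.306.
Rounding down: A 3, B 9, C 9, D 7, E 7, F 3 (total 38).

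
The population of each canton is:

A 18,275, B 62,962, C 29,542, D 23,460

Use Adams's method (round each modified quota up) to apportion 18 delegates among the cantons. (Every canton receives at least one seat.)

A: 3; B: 8; C: 4; D: 3

Standard divisor 134239/18 ≈ 7457.722; standard quotas: A 2.450, B 8.443, C 3.961, D 3.146.
Rounding up gives 3, 9, 4, 4 = 20 seats, so the divisor must be adjusted.
With modified divisor 8400: modified quotas A 2.176, B 7.495, C 3.517, D 2.793.
Rounding up: A 3, B 8, C 4, D 3 (total 18).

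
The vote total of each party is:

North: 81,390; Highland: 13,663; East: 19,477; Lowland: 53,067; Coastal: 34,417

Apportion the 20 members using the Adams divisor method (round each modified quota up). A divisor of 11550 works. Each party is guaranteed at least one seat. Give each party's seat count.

North=8; Highland=2; East=2; Lowland=5; Coastal=3

With modified divisor 11550: modified quotas North 7.047, Highland 1.183, East 1.686, Lowland 4.595, Coastal 2.980.
Rounding up: North 8, Highland 2, East 2, Lowland 5, Coastal 3 (total 20).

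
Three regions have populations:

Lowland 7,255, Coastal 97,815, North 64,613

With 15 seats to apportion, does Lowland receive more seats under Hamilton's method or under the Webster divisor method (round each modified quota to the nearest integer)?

Webster

Hamilton: Lowland 0, Coastal 9, North 6.
Webster: Lowland 1, Coastal 8, North 6.
Lowland gets 0 under Hamilton and 1 under Webster.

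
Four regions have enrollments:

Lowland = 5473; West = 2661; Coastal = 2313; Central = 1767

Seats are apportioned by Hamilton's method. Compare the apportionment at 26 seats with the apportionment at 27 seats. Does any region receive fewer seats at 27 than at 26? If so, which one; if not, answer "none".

At 26 seats: Lowland 11, West 6, Coastal 5, Central 4.
At 27 seats: Lowland 12, West 6, Coastal 5, Central 4.
No region's allocation decreased.

none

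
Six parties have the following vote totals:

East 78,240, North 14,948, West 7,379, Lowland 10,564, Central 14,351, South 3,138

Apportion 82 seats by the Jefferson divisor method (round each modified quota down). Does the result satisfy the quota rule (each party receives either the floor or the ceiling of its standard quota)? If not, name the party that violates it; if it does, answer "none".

East

Standard quotas: East 49.881, North 9.530, West 4.704, Lowland 6.735, Central 9.149, South 2.001.
Jefferson allocation: East 51, North 9, West 4, Lowland 7, Central 9, South 2.
East has quota 49.881 (lower 49, upper 50) but receives 51 — outside the quota interval.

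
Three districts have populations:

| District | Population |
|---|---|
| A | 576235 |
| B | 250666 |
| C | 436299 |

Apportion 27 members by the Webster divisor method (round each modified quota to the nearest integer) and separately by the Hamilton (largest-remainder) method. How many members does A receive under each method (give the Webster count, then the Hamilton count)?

13 and 12

Webster: A 13, B 5, C 9.
Hamilton: A 12, B 6, C 9.
A gets 13 under Webster and 12 under Hamilton.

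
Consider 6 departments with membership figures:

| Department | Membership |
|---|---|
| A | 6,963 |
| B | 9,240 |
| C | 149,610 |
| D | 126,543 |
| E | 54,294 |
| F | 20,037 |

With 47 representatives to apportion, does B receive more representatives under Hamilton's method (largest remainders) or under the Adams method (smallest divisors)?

Adams

Hamilton: A 1, B 1, C 19, D 16, E 7, F 3.
Adams: A 1, B 2, C 18, D 16, E 7, F 3.
B gets 1 under Hamilton and 2 under Adams.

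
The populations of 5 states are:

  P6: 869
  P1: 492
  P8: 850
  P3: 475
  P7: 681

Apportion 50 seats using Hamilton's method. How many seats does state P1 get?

Standard divisor: 3367 ÷ 50 ≈ 67.34.
Standard quotas: P6 12.905, P1 7.306, P8 12.623, P3 7.054, P7 10.113.
Lower quotas: P6 12, P1 7, P8 12, P3 7, P7 10 (sum 48, leaving 2 seats).
Remainders in descending order: P6 0.905, P8 0.623, P1 0.306, P7 0.113, P3 0.054.
The surplus seats go to P6, P8.
P1 receives 7.

7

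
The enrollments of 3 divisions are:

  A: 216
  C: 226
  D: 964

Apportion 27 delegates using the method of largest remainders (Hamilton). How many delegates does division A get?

Standard divisor: 1406 ÷ 27 ≈ 52.074.
Standard quotas: A 4.148, C 4.340, D 18.512.
Lower quotas: A 4, C 4, D 18 (sum 26, leaving 1 seat).
Remainders in descending order: D 0.512, C 0.340, A 0.148.
The surplus seat goes to D.
A receives 4.

4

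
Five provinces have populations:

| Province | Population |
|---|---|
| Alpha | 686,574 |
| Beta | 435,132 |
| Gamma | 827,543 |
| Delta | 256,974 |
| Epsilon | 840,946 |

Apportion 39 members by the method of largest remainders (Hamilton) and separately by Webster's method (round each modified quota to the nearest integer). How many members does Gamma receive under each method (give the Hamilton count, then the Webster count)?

Hamilton: Alpha 9, Beta 5, Gamma 11, Delta 3, Epsilon 11.
Webster: Alpha 9, Beta 6, Gamma 10, Delta 3, Epsilon 11.
Gamma gets 11 under Hamilton and 10 under Webster.

11 and 10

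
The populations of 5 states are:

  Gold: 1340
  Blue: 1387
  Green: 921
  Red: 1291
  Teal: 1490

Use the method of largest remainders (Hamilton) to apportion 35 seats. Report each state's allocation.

Gold: 7, Blue: 8, Green: 5, Red: 7, Teal: 8

Total 6429; standard divisor 6429/35 ≈ 183.686.
Standard quotas: Gold 7.295, Blue 7.551, Green 5.014, Red 7.028, Teal 8.112.
Lower quotas: Gold 7, Blue 7, Green 5, Red 7, Teal 8 (sum 34, leaving 1 seat).
Remainders in descending order: Blue 0.551, Gold 0.295, Teal 0.112, Red 0.028, Green 0.014.
The surplus seat goes to Blue.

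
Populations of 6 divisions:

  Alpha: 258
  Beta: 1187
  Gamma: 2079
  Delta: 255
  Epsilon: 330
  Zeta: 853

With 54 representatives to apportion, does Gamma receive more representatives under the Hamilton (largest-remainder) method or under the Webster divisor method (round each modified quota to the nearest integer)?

Hamilton: Alpha 3, Beta 13, Gamma 23, Delta 3, Epsilon 3, Zeta 9.
Webster: Alpha 3, Beta 13, Gamma 22, Delta 3, Epsilon 4, Zeta 9.
Gamma gets 23 under Hamilton and 22 under Webster.

Hamilton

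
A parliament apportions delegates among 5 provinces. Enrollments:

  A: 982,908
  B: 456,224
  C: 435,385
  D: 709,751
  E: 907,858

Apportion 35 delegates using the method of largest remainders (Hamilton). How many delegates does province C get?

4

The standard divisor is 3492126/35 ≈ 99775.029.
Standard quotas: A 9.8512, B 4.5725, C 4.3637, D 7.1135, E 9.0991.
Lower quotas: A 9, B 4, C 4, D 7, E 9 (sum 33, leaving 2 seats).
Remainders in descending order: A 0.8512, B 0.5725, C 0.3637, D 0.1135, E 0.0991.
The surplus seats go to A, B.
C receives 4.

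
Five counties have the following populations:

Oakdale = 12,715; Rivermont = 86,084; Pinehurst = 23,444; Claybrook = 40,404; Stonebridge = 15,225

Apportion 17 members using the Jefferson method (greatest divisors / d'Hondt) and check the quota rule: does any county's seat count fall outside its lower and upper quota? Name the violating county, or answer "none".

Standard quotas: Oakdale 1.215, Rivermont 8.227, Pinehurst 2.241, Claybrook 3.862, Stonebridge 1.455.
Jefferson allocation: Oakdale 1, Rivermont 9, Pinehurst 2, Claybrook 4, Stonebridge 1.
Every allocation lies between the lower and upper quota.

none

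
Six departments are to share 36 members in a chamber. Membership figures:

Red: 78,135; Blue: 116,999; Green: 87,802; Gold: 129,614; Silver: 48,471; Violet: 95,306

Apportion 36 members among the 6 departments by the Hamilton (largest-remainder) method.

The standard divisor is 556327/36 ≈ 15453.528.
Standard quotas: Red 5.0561, Blue 7.5710, Green 5.6817, Gold 8.3873, Silver 3.1366, Violet 6.1673.
Lower quotas: Red 5, Blue 7, Green 5, Gold 8, Silver 3, Violet 6 (sum 34, leaving 2 seats).
Remainders in descending order: Green 0.6817, Blue 0.5710, Gold 0.3873, Violet 0.1673, Silver 0.1366, Red 0.0561.
Largest remainders: Green, Blue receive the extra seats.

Red 5, Blue 8, Green 6, Gold 8, Silver 3, Violet 6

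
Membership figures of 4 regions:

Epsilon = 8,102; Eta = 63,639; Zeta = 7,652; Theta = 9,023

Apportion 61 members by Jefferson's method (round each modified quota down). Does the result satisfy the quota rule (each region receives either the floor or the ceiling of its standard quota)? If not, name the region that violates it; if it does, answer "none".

Standard quotas: Epsilon 5.590, Eta 43.906, Zeta 5.279, Theta 6.225.
Jefferson allocation: Epsilon 5, Eta 45, Zeta 5, Theta 6.
Eta has quota 43.906 (lower 43, upper 44) but receives 45 — outside the quota interval.

Eta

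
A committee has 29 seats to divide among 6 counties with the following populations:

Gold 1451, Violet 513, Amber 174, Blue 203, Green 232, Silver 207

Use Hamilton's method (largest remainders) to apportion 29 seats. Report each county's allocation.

Total 2780; standard divisor 2780/29 ≈ 95.862.
Standard quotas: Gold 15.136, Violet 5.351, Amber 1.815, Blue 2.118, Green 2.420, Silver 2.159.
Lower quotas: Gold 15, Violet 5, Amber 1, Blue 2, Green 2, Silver 2 (sum 27, leaving 2 seats).
Remainders in descending order: Amber 0.815, Green 0.420, Violet 0.351, Silver 0.159, Gold 0.136, Blue 0.118.
The surplus seats go to Amber, Green.

Gold 15; Violet 5; Amber 2; Blue 2; Green 3; Silver 2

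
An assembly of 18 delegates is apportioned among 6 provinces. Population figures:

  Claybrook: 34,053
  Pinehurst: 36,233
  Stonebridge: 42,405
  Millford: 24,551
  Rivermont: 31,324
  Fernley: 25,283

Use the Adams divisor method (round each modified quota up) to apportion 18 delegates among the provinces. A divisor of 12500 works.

Claybrook=3; Pinehurst=3; Stonebridge=4; Millford=2; Rivermont=3; Fernley=3

With modified divisor 12500: modified quotas Claybrook 2.724, Pinehurst 2.899, Stonebridge 3.392, Millford 1.964, Rivermont 2.506, Fernley 2.023.
Rounding up: Claybrook 3, Pinehurst 3, Stonebridge 4, Millford 2, Rivermont 3, Fernley 3 (total 18).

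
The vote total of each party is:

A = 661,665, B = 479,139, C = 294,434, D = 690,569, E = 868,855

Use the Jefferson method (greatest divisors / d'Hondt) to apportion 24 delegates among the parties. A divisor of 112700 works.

With modified divisor 112700: modified quotas A 5.871, B 4.251, C 2.613, D 6.127, E 7.709.
Rounding down: A 5, B 4, C 2, D 6, E 7 (total 24).

A 5; B 4; C 2; D 6; E 7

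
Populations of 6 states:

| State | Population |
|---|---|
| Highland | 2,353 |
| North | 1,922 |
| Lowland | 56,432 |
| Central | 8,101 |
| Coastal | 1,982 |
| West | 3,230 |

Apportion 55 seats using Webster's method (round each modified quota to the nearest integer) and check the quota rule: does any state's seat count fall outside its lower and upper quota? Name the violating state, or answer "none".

Lowland

Standard quotas: Highland 1.748, North 1.428, Lowland 41.931, Central 6.019, Coastal 1.473, West 2.400.
Webster allocation: Highland 2, North 1, Lowland 43, Central 6, Coastal 1, West 2.
Lowland has quota 41.931 (lower 41, upper 42) but receives 43 — outside the quota interval.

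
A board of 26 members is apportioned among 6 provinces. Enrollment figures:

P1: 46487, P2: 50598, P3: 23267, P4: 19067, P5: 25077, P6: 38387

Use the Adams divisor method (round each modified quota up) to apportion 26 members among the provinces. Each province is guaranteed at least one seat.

Standard divisor 202883/26 ≈ 7803.192; standard quotas: P1 5.957, P2 6.484, P3 2.982, P4 2.443, P5 3.214, P6 4.919.
Rounding up gives 6, 7, 3, 3, 4, 5 = 28 seats, so the divisor must be adjusted.
With modified divisor 8900: modified quotas P1 5.223, P2 5.685, P3 2.614, P4 2.142, P5 2.818, P6 4.313.
Rounding up: P1 6, P2 6, P3 3, P4 3, P5 3, P6 5 (total 26).

P1: 6, P2: 6, P3: 3, P4: 3, P5: 3, P6: 5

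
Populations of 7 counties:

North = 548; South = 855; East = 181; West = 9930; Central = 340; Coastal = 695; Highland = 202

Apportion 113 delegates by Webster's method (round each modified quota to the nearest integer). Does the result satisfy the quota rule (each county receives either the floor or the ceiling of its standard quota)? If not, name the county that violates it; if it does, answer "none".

West

Standard quotas: North 4.856, South 7.577, East 1.604, West 88.000, Central 3.013, Coastal 6.159, Highland 1.790.
Webster allocation: North 5, South 8, East 2, West 87, Central 3, Coastal 6, Highland 2.
West has quota 88.000 (lower 88, upper 89) but receives 87 — outside the quota interval.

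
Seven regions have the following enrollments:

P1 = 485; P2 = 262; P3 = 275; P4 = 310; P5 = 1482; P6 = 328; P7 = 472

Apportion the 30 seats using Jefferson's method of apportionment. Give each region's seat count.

Standard divisor 3614/30 ≈ 120.467; standard quotas: P1 4.026, P2 2.175, P3 2.283, P4 2.573, P5 12.302, P6 2.723, P7 3.918.
Rounding down gives 4, 2, 2, 2, 12, 2, 3 = 27 seats, so the divisor must be adjusted.
With modified divisor 108: modified quotas P1 4.491, P2 2.426, P3 2.546, P4 2.870, P5 13.722, P6 3.037, P7 4.370.
Rounding down: P1 4, P2 2, P3 2, P4 2, P5 13, P6 3, P7 4 (total 30).

P1=4, P2=2, P3=2, P4=2, P5=13, P6=3, P7=4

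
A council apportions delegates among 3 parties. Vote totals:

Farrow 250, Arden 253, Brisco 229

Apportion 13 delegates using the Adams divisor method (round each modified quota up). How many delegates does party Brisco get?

Standard divisor 732/13 ≈ 56.308; standard quotas: Farrow 4.440, Arden 4.493, Brisco 4.067.
Rounding up gives 5, 5, 5 = 15 seats, so the divisor must be adjusted.
With modified divisor 62.9: modified quotas Farrow 3.975, Arden 4.022, Brisco 3.641.
Rounding up: Farrow 4, Arden 5, Brisco 4 (total 13).
Brisco receives 4.

4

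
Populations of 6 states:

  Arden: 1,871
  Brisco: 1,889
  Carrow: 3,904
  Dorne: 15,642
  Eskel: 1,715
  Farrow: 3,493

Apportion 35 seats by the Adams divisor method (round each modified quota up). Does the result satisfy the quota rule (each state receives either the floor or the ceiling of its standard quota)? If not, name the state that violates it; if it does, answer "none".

Standard quotas: Arden 2.297, Brisco 2.319, Carrow 4.792, Dorne 19.200, Eskel 2.105, Farrow 4.288.
Adams allocation: Arden 3, Brisco 3, Carrow 5, Dorne 18, Eskel 2, Farrow 4.
Dorne has quota 19.200 (lower 19, upper 20) but receives 18 — outside the quota interval.

Dorne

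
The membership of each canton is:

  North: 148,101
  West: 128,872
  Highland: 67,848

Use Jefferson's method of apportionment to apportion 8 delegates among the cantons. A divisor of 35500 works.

With modified divisor 35500: modified quotas North 4.172, West 3.630, Highland 1.911.
Rounding down: North 4, West 3, Highland 1 (total 8).

North=4, West=3, Highland=1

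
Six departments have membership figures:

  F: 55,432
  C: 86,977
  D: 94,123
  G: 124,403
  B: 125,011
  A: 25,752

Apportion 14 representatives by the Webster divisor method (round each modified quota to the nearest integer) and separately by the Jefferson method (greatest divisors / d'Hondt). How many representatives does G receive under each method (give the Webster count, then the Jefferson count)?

3 and 4

Webster: F 2, C 2, D 3, G 3, B 3, A 1.
Jefferson: F 1, C 2, D 3, G 4, B 4, A 0.
G gets 3 under Webster and 4 under Jefferson.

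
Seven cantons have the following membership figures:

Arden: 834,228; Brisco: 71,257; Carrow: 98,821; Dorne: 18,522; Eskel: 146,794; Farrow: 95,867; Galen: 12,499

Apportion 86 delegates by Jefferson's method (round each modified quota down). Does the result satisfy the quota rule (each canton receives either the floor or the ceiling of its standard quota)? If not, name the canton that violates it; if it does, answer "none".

Standard quotas: Arden 56.138, Brisco 4.795, Carrow 6.650, Dorne 1.246, Eskel 9.878, Farrow 6.451, Galen 0.841.
Jefferson allocation: Arden 58, Brisco 5, Carrow 6, Dorne 1, Eskel 10, Farrow 6, Galen 0.
Arden has quota 56.138 (lower 56, upper 57) but receives 58 — outside the quota interval.

Arden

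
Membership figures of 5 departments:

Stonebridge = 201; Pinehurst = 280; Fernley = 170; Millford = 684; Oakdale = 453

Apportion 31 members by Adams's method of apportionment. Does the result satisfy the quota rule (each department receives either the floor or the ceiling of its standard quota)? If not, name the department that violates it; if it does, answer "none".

none

Standard quotas: Stonebridge 3.485, Pinehurst 4.855, Fernley 2.947, Millford 11.859, Oakdale 7.854.
Adams allocation: Stonebridge 4, Pinehurst 5, Fernley 3, Millford 11, Oakdale 8.
Every allocation lies between the lower and upper quota.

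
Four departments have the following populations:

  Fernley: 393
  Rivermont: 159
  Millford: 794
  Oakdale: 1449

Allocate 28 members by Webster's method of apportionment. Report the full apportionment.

Standard divisor 2795/28 ≈ 99.821; standard quotas: Fernley 3.937, Rivermont 1.593, Millford 7.954, Oakdale 14.516.
Rounding to the nearest integer gives 4, 2, 8, 15 = 29 seats, so the divisor must be adjusted.
With modified divisor 103: modified quotas Fernley 3.816, Rivermont 1.544, Millford 7.709, Oakdale 14.068.
Rounding to the nearest integer: Fernley 4, Rivermont 2, Millford 8, Oakdale 14 (total 28).

Fernley=4, Rivermont=2, Millford=8, Oakdale=14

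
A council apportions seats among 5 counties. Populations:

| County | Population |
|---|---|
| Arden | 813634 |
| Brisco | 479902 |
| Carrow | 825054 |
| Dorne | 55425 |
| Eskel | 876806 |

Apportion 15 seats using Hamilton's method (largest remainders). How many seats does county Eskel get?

4

Total 3050821; standard divisor 3050821/15 ≈ 203388.067.
Standard quotas: Arden 4.0004, Brisco 2.3595, Carrow 4.0566, Dorne 0.2725, Eskel 4.3110.
Lower quotas: Arden 4, Brisco 2, Carrow 4, Dorne 0, Eskel 4 (sum 14, leaving 1 seat).
Remainders in descending order: Brisco 0.3595, Eskel 0.3110, Dorne 0.2725, Carrow 0.0566, Arden 0.0004.
Largest remainder: Brisco receives the extra seat.
Eskel receives 4.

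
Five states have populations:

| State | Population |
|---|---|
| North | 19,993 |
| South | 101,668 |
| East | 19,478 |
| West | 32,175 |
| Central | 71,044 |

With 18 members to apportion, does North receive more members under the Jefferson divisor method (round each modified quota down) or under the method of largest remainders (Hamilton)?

Jefferson: North 1, South 8, East 1, West 2, Central 6.
Hamilton: North 2, South 8, East 1, West 2, Central 5.
North gets 1 under Jefferson and 2 under Hamilton.

Hamilton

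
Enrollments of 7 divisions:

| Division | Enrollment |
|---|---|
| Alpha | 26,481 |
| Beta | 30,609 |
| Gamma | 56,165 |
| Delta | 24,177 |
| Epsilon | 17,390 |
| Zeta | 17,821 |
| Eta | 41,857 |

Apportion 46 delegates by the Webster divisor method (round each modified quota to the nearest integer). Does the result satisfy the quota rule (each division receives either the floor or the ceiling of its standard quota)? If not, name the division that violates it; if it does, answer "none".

none

Standard quotas: Alpha 5.679, Beta 6.564, Gamma 12.045, Delta 5.185, Epsilon 3.729, Zeta 3.822, Eta 8.976.
Webster allocation: Alpha 6, Beta 6, Gamma 12, Delta 5, Epsilon 4, Zeta 4, Eta 9.
Every allocation lies between the lower and upper quota.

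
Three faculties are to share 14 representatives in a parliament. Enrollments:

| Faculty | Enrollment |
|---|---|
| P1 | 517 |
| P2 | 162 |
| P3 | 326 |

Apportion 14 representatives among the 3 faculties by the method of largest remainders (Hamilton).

Total 1005; standard divisor 1005/14 ≈ 71.786.
Standard quotas: P1 7.202, P2 2.257, P3 4.541.
Lower quotas: P1 7, P2 2, P3 4 (sum 13, leaving 1 seat).
Remainders in descending order: P3 0.541, P2 0.257, P1 0.202.
Largest remainder: P3 receives the extra seat.

P1: 7, P2: 2, P3: 5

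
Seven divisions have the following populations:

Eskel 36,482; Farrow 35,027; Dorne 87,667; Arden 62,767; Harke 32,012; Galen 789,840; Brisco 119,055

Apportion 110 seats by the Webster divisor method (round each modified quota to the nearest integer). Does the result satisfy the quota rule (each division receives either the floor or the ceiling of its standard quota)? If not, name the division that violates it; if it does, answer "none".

Standard quotas: Eskel 3.451, Farrow 3.313, Dorne 8.293, Arden 5.937, Harke 3.028, Galen 74.715, Brisco 11.262.
Webster allocation: Eskel 3, Farrow 3, Dorne 8, Arden 6, Harke 3, Galen 76, Brisco 11.
Galen has quota 74.715 (lower 74, upper 75) but receives 76 — outside the quota interval.

Galen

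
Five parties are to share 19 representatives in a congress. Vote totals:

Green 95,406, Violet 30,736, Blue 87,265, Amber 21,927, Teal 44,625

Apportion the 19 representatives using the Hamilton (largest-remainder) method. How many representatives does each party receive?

Standard divisor: 279959 ÷ 19 ≈ 14734.684.
Standard quotas: Green 6.4749, Violet 2.0860, Blue 5.9224, Amber 1.4881, Teal 3.0286.
Lower quotas: Green 6, Violet 2, Blue 5, Amber 1, Teal 3 (sum 17, leaving 2 seats).
Remainders in descending order: Blue 0.9224, Amber 0.4881, Green 0.4749, Violet 0.0860, Teal 0.0286.
The surplus seats go to Blue, Amber.

Green 6, Violet 2, Blue 6, Amber 2, Teal 3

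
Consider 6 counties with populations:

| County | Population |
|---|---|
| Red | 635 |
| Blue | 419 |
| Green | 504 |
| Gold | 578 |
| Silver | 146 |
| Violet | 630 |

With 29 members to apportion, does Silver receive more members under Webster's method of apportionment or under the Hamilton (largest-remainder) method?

Webster: Red 7, Blue 4, Green 5, Gold 6, Silver 1, Violet 6.
Hamilton: Red 6, Blue 4, Green 5, Gold 6, Silver 2, Violet 6.
Silver gets 1 under Webster and 2 under Hamilton.

Hamilton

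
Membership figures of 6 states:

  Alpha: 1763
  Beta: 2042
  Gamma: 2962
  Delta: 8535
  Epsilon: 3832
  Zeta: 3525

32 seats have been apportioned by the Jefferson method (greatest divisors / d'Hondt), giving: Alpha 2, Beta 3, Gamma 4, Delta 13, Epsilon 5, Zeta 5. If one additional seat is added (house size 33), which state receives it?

Priority for the next seat is population ÷ (current seats + 1).
Priorities: Alpha 587.667, Beta 510.500, Gamma 592.400, Delta 609.643, Epsilon 638.667, Zeta 587.500.
Highest priority: Epsilon.

Epsilon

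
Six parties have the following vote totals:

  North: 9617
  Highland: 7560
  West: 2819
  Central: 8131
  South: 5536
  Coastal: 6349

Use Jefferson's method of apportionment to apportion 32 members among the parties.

Standard divisor 40012/32 ≈ 1250.375; standard quotas: North 7.691, Highland 6.046, West 2.255, Central 6.503, South 4.427, Coastal 5.078.
Rounding down gives 7, 6, 2, 6, 4, 5 = 30 seats, so the divisor must be adjusted.
With modified divisor 1130: modified quotas North 8.511, Highland 6.690, West 2.495, Central 7.196, South 4.899, Coastal 5.619.
Rounding down: North 8, Highland 6, West 2, Central 7, South 4, Coastal 5 (total 32).

North 8; Highland 6; West 2; Central 7; South 4; Coastal 5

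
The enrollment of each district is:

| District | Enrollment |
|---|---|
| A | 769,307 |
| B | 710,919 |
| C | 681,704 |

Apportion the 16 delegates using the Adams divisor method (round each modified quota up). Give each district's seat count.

Standard divisor 2161930/16 ≈ 135120.625; standard quotas: A 5.693, B 5.261, C 5.045.
Rounding up gives 6, 6, 6 = 18 seats, so the divisor must be adjusted.
With modified divisor 148000: modified quotas A 5.198, B 4.804, C 4.606.
Rounding up: A 6, B 5, C 5 (total 16).

A: 6, B: 5, C: 5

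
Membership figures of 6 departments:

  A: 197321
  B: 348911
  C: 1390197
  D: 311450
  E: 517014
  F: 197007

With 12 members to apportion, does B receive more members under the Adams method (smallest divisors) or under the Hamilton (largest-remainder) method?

Adams

Adams: A 1, B 2, C 5, D 1, E 2, F 1.
Hamilton: A 1, B 1, C 6, D 1, E 2, F 1.
B gets 2 under Adams and 1 under Hamilton.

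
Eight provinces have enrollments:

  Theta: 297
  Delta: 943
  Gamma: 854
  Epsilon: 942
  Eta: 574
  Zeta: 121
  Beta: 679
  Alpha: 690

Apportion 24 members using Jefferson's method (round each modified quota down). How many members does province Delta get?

Standard divisor 5100/24 ≈ 212.5; standard quotas: Theta 1.398, Delta 4.438, Gamma 4.019, Epsilon 4.433, Eta 2.701, Zeta 0.569, Beta 3.195, Alpha 3.247.
Rounding down gives 1, 4, 4, 4, 2, 0, 3, 3 = 21 seats, so the divisor must be adjusted.
With modified divisor 180: modified quotas Theta 1.650, Delta 5.239, Gamma 4.744, Epsilon 5.233, Eta 3.189, Zeta 0.672, Beta 3.772, Alpha 3.833.
Rounding down: Theta 1, Delta 5, Gamma 4, Epsilon 5, Eta 3, Zeta 0, Beta 3, Alpha 3 (total 24).
Delta receives 5.

5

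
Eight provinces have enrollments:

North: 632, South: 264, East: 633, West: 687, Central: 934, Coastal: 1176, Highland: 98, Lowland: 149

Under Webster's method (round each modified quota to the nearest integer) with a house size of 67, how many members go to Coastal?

18

Standard divisor 4573/67 ≈ 68.254; standard quotas: North 9.260, South 3.868, East 9.274, West 10.065, Central 13.684, Coastal 17.230, Highland 1.436, Lowland 2.183.
Rounding to the nearest integer gives 9, 4, 9, 10, 14, 17, 1, 2 = 66 seats, so the divisor must be adjusted.
With modified divisor 67: modified quotas North 9.433, South 3.940, East 9.448, West 10.254, Central 13.940, Coastal 17.552, Highland 1.463, Lowland 2.224.
Rounding to the nearest integer: North 9, South 4, East 9, West 10, Central 14, Coastal 18, Highland 1, Lowland 2 (total 67).
Coastal receives 18.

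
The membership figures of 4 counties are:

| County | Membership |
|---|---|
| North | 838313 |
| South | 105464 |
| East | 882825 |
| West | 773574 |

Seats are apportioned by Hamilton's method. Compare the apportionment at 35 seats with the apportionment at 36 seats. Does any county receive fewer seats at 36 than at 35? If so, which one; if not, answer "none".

At 35 seats: North 11, South 2, East 12, West 10.
At 36 seats: North 12, South 1, East 12, West 11.
South drops from 2 to 1.

South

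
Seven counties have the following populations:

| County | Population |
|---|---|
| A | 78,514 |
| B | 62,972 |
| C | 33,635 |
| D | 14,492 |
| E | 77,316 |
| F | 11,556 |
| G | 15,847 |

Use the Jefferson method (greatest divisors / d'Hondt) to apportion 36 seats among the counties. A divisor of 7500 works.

With modified divisor 7500: modified quotas A 10.469, B 8.396, C 4.485, D 1.932, E 10.309, F 1.541, G 2.113.
Rounding down: A 10, B 8, C 4, D 1, E 10, F 1, G 2 (total 36).

A=10, B=8, C=4, D=1, E=10, F=1, G=2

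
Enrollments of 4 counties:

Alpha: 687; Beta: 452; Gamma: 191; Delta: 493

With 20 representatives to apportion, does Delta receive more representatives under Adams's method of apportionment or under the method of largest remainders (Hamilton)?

Adams: Alpha 7, Beta 5, Gamma 2, Delta 6.
Hamilton: Alpha 8, Beta 5, Gamma 2, Delta 5.
Delta gets 6 under Adams and 5 under Hamilton.

Adams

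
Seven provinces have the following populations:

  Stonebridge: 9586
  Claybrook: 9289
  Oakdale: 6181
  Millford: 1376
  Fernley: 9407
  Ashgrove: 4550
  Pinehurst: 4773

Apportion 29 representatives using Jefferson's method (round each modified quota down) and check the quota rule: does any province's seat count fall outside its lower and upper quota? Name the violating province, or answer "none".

none

Standard quotas: Stonebridge 6.155, Claybrook 5.965, Oakdale 3.969, Millford 0.884, Fernley 6.041, Ashgrove 2.922, Pinehurst 3.065.
Jefferson allocation: Stonebridge 6, Claybrook 6, Oakdale 4, Millford 1, Fernley 6, Ashgrove 3, Pinehurst 3.
Every allocation lies between the lower and upper quota.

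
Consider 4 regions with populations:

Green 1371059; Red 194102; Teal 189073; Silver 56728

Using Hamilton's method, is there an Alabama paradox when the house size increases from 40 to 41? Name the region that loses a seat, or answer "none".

At 40 seats: Green 30, Red 5, Teal 4, Silver 1.
At 41 seats: Green 31, Red 5, Teal 4, Silver 1.
No region's allocation decreased.

none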